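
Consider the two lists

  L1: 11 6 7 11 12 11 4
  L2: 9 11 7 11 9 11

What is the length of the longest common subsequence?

Let dp[i][j] be the LCS length of the first i values of L1 and the first j values of L2. dp[i][j] = dp[i-1][j-1]+1 when the i-th and j-th values match, else max(dp[i-1][j], dp[i][j-1]).
    ·  9 11  7 11  9 11
 ·  0  0  0  0  0  0  0
11  0  0  1  1  1  1  1
 6  0  0  1  1  1  1  1
 7  0  0  1  2  2  2  2
11  0  0  1  2  3  3  3
12  0  0  1  2  3  3  3
11  0  0  1  2  3  3  4
 4  0  0  1  2  3  3  4
dp[7][6] = 4. One LCS (by backtracking along matches): 11, 7, 11, 11.

4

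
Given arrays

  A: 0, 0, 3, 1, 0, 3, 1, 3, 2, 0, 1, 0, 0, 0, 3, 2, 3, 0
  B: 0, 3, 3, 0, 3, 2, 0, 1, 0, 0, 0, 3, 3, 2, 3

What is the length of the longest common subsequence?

13

One common subsequence of length 13: 0 [1,1] → 3 [3,3] → 0 [5,4] → 3 [8,5] → 2 [9,6] → 0 [10,7] → 1 [11,8] → 0 [12,9] → 0 [13,10] → 0 [14,11] → 3 [15,13] → 2 [16,14] → 3 [17,15]. Since dp[18][15] = 13, nothing longer is possible.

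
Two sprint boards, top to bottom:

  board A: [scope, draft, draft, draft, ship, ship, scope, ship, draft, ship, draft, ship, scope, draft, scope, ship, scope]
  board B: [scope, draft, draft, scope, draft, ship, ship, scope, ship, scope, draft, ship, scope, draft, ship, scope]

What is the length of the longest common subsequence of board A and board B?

Pick scope [1,1], then draft [2,2], then draft [3,3], then draft [4,5], then ship [5,6], then ship [6,7], then scope [7,8], then ship [8,9], then draft [11,11], then ship [12,12], then scope [13,13], then draft [14,14], then ship [16,15], then scope [17,16]; all 14 tasks appear in both, in order, and the DP table's final entry dp[17][16] is also 14, so no common subsequence is longer.

14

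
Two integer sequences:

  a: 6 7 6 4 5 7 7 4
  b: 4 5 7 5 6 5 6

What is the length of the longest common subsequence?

3

Let dp[i][j] be the LCS length of the first i values of a and the first j values of b. dp[i][j] = dp[i-1][j-1]+1 when the i-th and j-th values match, else max(dp[i-1][j], dp[i][j-1]).
    ·  4  5  7  5  6  5  6
 ·  0  0  0  0  0  0  0  0
 6  0  0  0  0  0  1  1  1
 7  0  0  0  1  1  1  1  1
 6  0  0  0  1  1  2  2  2
 4  0  1  1  1  1  2  2  2
 5  0  1  2  2  2  2  3  3
 7  0  1  2  3  3  3  3  3
 7  0  1  2  3  3  3  3  3
 4  0  1  2  3  3  3  3  3
dp[8][7] = 3. One LCS (by backtracking along matches): 7, 6, 5.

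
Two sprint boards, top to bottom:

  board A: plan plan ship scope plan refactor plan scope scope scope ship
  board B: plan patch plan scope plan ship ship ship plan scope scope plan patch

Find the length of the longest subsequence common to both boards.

Pick plan (board A #1, board B #1), then plan (board A #2, board B #3), then scope (board A #4, board B #4), then plan (board A #5, board B #5), then plan (board A #7, board B #9), then scope (board A #8, board B #10), then scope (board A #9, board B #11); all 7 tasks appear in both, in order. dp[11][13] = 7 confirms this is the maximum.

7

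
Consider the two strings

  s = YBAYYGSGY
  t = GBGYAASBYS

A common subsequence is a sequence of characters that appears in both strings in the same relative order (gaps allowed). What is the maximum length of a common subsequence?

Match Y at s[1]=t[4], then B at s[2]=t[8], then Y at s[5]=t[9], then S at s[7]=t[10] — 4 characters in the same relative order in both. The LCS DP gives dp[9][10] = 4, so this is optimal.

4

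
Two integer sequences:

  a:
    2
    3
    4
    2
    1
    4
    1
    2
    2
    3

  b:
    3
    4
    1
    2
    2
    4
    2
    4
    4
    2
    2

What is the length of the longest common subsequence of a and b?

One common subsequence of length 6: 2 [1,5], then 4 [3,6], then 2 [4,7], then 4 [6,9], then 2 [8,10], then 2 [9,11]. Since dp[10][11] = 6, nothing longer is possible.

6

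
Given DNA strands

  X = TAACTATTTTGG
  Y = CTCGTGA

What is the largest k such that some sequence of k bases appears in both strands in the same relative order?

Pick T (X #1, Y #2), C (X #4, Y #3), T (X #5, Y #5), A (X #6, Y #7); all 4 bases appear in both, in order. The LCS DP gives dp[12][7] = 4, so this is optimal.

4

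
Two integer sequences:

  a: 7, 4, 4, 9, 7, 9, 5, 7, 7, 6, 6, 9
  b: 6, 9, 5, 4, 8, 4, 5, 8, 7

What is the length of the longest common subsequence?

Taking 4 (a #2, b #4), then 4 (a #3, b #6), then 5 (a #7, b #7), then 7 (a #9, b #9) gives a common subsequence of length 4. Since dp[12][9] = 4, nothing longer is possible.

4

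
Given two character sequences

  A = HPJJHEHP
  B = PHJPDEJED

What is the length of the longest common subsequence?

4

Match H (A #1, B #2), then P (A #2, B #4), then J (A #4, B #7), then E (A #6, B #8) — 4 characters in the same relative order in both. Since dp[8][9] = 4, nothing longer is possible.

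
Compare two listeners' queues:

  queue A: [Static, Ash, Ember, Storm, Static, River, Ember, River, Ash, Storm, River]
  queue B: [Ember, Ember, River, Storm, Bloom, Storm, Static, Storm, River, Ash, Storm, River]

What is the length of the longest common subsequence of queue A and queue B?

7

Match Ember at queue A[3]=queue B[2]; then Storm at queue A[4]=queue B[6]; then Static at queue A[5]=queue B[7]; then River at queue A[8]=queue B[9]; then Ash at queue A[9]=queue B[10]; then Storm at queue A[10]=queue B[11]; then River at queue A[11]=queue B[12] — 7 songs in the same relative order in both, and the DP table's final entry dp[11][12] is also 7, so no common subsequence is longer.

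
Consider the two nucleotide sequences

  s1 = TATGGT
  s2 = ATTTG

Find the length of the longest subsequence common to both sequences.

Let dp[i][j] be the LCS length of the first i bases of s1 and the first j bases of s2. dp[i][j] = dp[i-1][j-1]+1 when the i-th and j-th bases match, else max(dp[i-1][j], dp[i][j-1]).
    ·  A  T  T  T  G
 ·  0  0  0  0  0  0
 T  0  0  1  1  1  1
 A  0  1  1  1  1  1
 T  0  1  2  2  2  2
 G  0  1  2  2  2  3
 G  0  1  2  2  2  3
 T  0  1  2  3  3  3
dp[6][5] = 3. One LCS (by backtracking along matches): TTG.

3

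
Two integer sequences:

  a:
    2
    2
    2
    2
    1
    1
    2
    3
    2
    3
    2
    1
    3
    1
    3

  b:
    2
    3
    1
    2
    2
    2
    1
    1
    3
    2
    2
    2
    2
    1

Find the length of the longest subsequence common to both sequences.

10

Taking 2 [1,1], then 2 [2,4], then 2 [3,5], then 2 [4,6], then 1 [5,7], then 1 [6,8], then 2 [7,11], then 2 [9,12], then 2 [11,13], then 1 [14,14] gives a common subsequence of length 10. The LCS DP gives dp[15][14] = 10, so this is optimal.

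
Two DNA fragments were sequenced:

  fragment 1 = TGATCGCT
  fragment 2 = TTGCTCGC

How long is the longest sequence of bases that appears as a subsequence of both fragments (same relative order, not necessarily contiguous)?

Taking T [1,2], then G [2,3], then T [4,5], then C [5,6], then G [6,7], then C [7,8] gives a common subsequence of length 6, and the DP table's final entry dp[8][8] is also 6, so no common subsequence is longer.

6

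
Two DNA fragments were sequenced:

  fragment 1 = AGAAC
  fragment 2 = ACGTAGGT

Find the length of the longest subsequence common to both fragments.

3

Match A [1,1] → G [2,3] → A [3,5] — 3 bases in the same relative order in both. The LCS DP gives dp[5][8] = 3, so this is optimal.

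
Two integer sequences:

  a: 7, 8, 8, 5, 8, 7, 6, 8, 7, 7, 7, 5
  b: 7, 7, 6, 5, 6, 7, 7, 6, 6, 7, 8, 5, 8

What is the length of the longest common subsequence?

7

Match 7 at a[1]=b[2]; then 5 at a[4]=b[4]; then 6 at a[7]=b[5]; then 7 at a[9]=b[6]; then 7 at a[10]=b[7]; then 7 at a[11]=b[10]; then 5 at a[12]=b[12] — 7 values in the same relative order in both. The LCS DP gives dp[12][13] = 7, so this is optimal.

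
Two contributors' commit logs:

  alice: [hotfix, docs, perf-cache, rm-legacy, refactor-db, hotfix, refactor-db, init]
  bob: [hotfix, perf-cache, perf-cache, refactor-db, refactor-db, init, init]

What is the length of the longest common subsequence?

5

Taking hotfix (alice #1, bob #1), then perf-cache (alice #3, bob #3), then refactor-db (alice #5, bob #4), then refactor-db (alice #7, bob #5), then init (alice #8, bob #7) gives a common subsequence of length 5. dp[8][7] = 5 confirms this is the maximum.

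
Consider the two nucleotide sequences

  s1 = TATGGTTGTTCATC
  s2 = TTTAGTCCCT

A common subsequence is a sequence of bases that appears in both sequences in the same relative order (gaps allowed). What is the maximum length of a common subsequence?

Match T [1,1] → T [3,2] → T [6,3] → G [8,5] → T [9,6] → C [11,9] → T [13,10] — 7 bases in the same relative order in both. The LCS DP gives dp[14][10] = 7, so this is optimal.

7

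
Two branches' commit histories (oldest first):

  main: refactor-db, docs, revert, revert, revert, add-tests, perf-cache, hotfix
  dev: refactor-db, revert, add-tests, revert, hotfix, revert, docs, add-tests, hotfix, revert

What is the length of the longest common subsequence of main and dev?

Match refactor-db [1,1] → revert [3,2] → revert [4,4] → revert [5,6] → add-tests [6,8] → hotfix [8,9] — 6 commits in the same relative order in both. The LCS DP gives dp[8][10] = 6, so this is optimal.

6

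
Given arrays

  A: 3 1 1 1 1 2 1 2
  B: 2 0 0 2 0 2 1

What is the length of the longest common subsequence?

2

Let dp[i][j] be the LCS length of the first i values of A and the first j values of B. dp[i][j] = dp[i-1][j-1]+1 when the i-th and j-th values match, else max(dp[i-1][j], dp[i][j-1]).
    ·  2  0  0  2  0  2  1
 ·  0  0  0  0  0  0  0  0
 3  0  0  0  0  0  0  0  0
 1  0  0  0  0  0  0  0  1
 1  0  0  0  0  0  0  0  1
 1  0  0  0  0  0  0  0  1
 1  0  0  0  0  0  0  0  1
 2  0  1  1  1  1  1  1  1
 1  0  1  1  1  1  1  1  2
 2  0  1  1  1  2  2  2  2
dp[8][7] = 2. One LCS (by backtracking along matches): 2, 1.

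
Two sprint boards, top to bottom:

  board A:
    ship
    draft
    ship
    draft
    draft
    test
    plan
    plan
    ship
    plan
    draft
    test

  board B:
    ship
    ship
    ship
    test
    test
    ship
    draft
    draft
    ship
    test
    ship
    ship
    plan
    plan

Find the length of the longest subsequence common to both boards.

7

One common subsequence of length 7: ship (board A #1, board B #3), ship (board A #3, board B #6), draft (board A #4, board B #7), draft (board A #5, board B #8), test (board A #6, board B #10), plan (board A #8, board B #13), plan (board A #10, board B #14). Since dp[12][14] = 7, nothing longer is possible.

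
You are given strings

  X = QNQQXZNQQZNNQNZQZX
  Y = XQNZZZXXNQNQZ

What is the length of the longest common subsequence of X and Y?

9

One common subsequence of length 9: Q at X[1]=Y[2] → N at X[2]=Y[3] → Z at X[6]=Y[5] → Z at X[10]=Y[6] → N at X[12]=Y[9] → Q at X[13]=Y[10] → N at X[14]=Y[11] → Q at X[16]=Y[12] → Z at X[17]=Y[13], and the DP table's final entry dp[18][13] is also 9, so no common subsequence is longer.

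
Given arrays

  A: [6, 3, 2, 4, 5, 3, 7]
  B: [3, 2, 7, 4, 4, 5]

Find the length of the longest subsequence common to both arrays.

4

Match 3 at A[2]=B[1], then 2 at A[3]=B[2], then 4 at A[4]=B[5], then 5 at A[5]=B[6] — 4 values in the same relative order in both, and the DP table's final entry dp[7][6] is also 4, so no common subsequence is longer.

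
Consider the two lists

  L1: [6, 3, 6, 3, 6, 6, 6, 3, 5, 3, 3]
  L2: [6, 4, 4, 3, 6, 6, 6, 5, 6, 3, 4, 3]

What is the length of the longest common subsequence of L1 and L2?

Let dp[i][j] be the LCS length of the first i values of L1 and the first j values of L2. dp[i][j] = dp[i-1][j-1]+1 when the i-th and j-th values match, else max(dp[i-1][j], dp[i][j-1]).
    ·  6  4  4  3  6  6  6  5  6  3  4  3
 ·  0  0  0  0  0  0  0  0  0  0  0  0  0
 6  0  1  1  1  1  1  1  1  1  1  1  1  1
 3  0  1  1  1  2  2  2  2  2  2  2  2  2
 6  0  1  1  1  2  3  3  3  3  3  3  3  3
 3  0  1  1  1  2  3  3  3  3  3  4  4  4
 6  0  1  1  1  2  3  4  4  4  4  4  4  4
 6  0  1  1  1  2  3  4  5  5  5  5  5  5
 6  0  1  1  1  2  3  4  5  5  6  6  6  6
 3  0  1  1  1  2  3  4  5  5  6  7  7  7
 5  0  1  1  1  2  3  4  5  6  6  7  7  7
 3  0  1  1  1  2  3  4  5  6  6  7  7  8
 3  0  1  1  1  2  3  4  5  6  6  7  7  8
dp[11][12] = 8. One LCS (by backtracking along matches): 6, 3, 6, 6, 6, 6, 3, 3.

8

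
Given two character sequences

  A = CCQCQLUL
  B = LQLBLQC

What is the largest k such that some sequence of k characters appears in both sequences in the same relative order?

3

Let dp[i][j] be the LCS length of the first i characters of A and the first j characters of B. dp[i][j] = dp[i-1][j-1]+1 when the i-th and j-th characters match, else max(dp[i-1][j], dp[i][j-1]).
    ·  L  Q  L  B  L  Q  C
 ·  0  0  0  0  0  0  0  0
 C  0  0  0  0  0  0  0  1
 C  0  0  0  0  0  0  0  1
 Q  0  0  1  1  1  1  1  1
 C  0  0  1  1  1  1  1  2
 Q  0  0  1  1  1  1  2  2
 L  0  1  1  2  2  2  2  2
 U  0  1  1  2  2  2  2  2
 L  0  1  1  2  2  3  3  3
dp[8][7] = 3. One LCS (by backtracking along matches): QLL.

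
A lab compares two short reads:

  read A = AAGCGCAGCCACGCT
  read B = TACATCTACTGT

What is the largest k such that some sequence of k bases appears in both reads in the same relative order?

8

Pick A [2,2]; then C [6,3]; then A [7,4]; then C [9,6]; then A [11,8]; then C [12,9]; then G [13,11]; then T [15,12]; all 8 bases appear in both, in order. The LCS DP gives dp[15][12] = 8, so this is optimal.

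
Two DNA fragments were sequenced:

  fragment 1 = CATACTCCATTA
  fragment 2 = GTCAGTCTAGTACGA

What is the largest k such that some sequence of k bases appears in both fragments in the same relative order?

8

Pick C (fragment 1 #1, fragment 2 #3), A (fragment 1 #2, fragment 2 #4), T (fragment 1 #3, fragment 2 #6), C (fragment 1 #5, fragment 2 #7), T (fragment 1 #6, fragment 2 #8), A (fragment 1 #9, fragment 2 #9), T (fragment 1 #10, fragment 2 #11), A (fragment 1 #12, fragment 2 #15); all 8 bases appear in both, in order, and the DP table's final entry dp[12][15] is also 8, so no common subsequence is longer.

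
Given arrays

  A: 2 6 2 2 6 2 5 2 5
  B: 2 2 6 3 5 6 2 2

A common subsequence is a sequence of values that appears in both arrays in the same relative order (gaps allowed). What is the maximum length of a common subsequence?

Let dp[i][j] be the LCS length of the first i values of A and the first j values of B. dp[i][j] = dp[i-1][j-1]+1 when the i-th and j-th values match, else max(dp[i-1][j], dp[i][j-1]).
    ·  2  2  6  3  5  6  2  2
 ·  0  0  0  0  0  0  0  0  0
 2  0  1  1  1  1  1  1  1  1
 6  0  1  1  2  2  2  2  2  2
 2  0  1  2  2  2  2  2  3  3
 2  0  1  2  2  2  2  2  3  4
 6  0  1  2  3  3  3  3  3  4
 2  0  1  2  3  3  3  3  4  4
 5  0  1  2  3  3  4  4  4  4
 2  0  1  2  3  3  4  4  5  5
 5  0  1  2  3  3  4  4  5  5
dp[9][8] = 5. One LCS (by backtracking along matches): 2, 6, 6, 2, 2.

5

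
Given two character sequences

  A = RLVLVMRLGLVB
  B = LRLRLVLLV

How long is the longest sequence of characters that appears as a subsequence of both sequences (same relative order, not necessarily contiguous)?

7

Let dp[i][j] be the LCS length of the first i characters of A and the first j characters of B. dp[i][j] = dp[i-1][j-1]+1 when the i-th and j-th characters match, else max(dp[i-1][j], dp[i][j-1]).
    ·  L  R  L  R  L  V  L  L  V
 ·  0  0  0  0  0  0  0  0  0  0
 R  0  0  1  1  1  1  1  1  1  1
 L  0  1  1  2  2  2  2  2  2  2
 V  0  1  1  2  2  2  3  3  3  3
 L  0  1  1  2  2  3  3  4  4  4
 V  0  1  1  2  2  3  4  4  4  5
 M  0  1  1  2  2  3  4  4  4  5
 R  0  1  2  2  3  3  4  4  4  5
 L  0  1  2  3  3  4  4  5  5  5
 G  0  1  2  3  3  4  4  5  5  5
 L  0  1  2  3  3  4  4  5  6  6
 V  0  1  2  3  3  4  5  5  6  7
 B  0  1  2  3  3  4  5  5  6  7
dp[12][9] = 7. One LCS (by backtracking along matches): RLLVLLV.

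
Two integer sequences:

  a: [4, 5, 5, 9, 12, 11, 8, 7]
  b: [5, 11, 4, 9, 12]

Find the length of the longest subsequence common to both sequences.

3

Let dp[i][j] be the LCS length of the first i values of a and the first j values of b. dp[i][j] = dp[i-1][j-1]+1 when the i-th and j-th values match, else max(dp[i-1][j], dp[i][j-1]).
    ·  5 11  4  9 12
 ·  0  0  0  0  0  0
 4  0  0  0  1  1  1
 5  0  1  1  1  1  1
 5  0  1  1  1  1  1
 9  0  1  1  1  2  2
12  0  1  1  1  2  3
11  0  1  2  2  2  3
 8  0  1  2  2  2  3
 7  0  1  2  2  2  3
dp[8][5] = 3. One LCS (by backtracking along matches): 4, 9, 12.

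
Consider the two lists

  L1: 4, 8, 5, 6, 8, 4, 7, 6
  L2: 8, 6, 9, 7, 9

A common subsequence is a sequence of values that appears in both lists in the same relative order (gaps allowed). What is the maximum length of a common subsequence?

3

One common subsequence of length 3: 8 (L1 #2, L2 #1) → 6 (L1 #4, L2 #2) → 7 (L1 #7, L2 #4). The LCS DP gives dp[8][5] = 3, so this is optimal.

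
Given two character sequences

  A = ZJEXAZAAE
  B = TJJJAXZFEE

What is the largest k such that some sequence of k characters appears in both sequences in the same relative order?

4

Match J [2,4]; then X [4,6]; then Z [6,7]; then E [9,10] — 4 characters in the same relative order in both. Since dp[9][10] = 4, nothing longer is possible.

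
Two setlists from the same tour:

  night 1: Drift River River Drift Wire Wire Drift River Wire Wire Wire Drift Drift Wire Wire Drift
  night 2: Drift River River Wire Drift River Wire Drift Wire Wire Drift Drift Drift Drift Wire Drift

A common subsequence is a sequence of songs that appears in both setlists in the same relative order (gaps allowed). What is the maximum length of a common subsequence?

One common subsequence of length 13: Drift at night 1[1]=night 2[1] → River at night 1[2]=night 2[2] → River at night 1[3]=night 2[3] → Wire at night 1[6]=night 2[4] → Drift at night 1[7]=night 2[5] → River at night 1[8]=night 2[6] → Wire at night 1[9]=night 2[7] → Wire at night 1[10]=night 2[9] → Wire at night 1[11]=night 2[10] → Drift at night 1[12]=night 2[13] → Drift at night 1[13]=night 2[14] → Wire at night 1[15]=night 2[15] → Drift at night 1[16]=night 2[16]. dp[16][16] = 13 confirms this is the maximum.

13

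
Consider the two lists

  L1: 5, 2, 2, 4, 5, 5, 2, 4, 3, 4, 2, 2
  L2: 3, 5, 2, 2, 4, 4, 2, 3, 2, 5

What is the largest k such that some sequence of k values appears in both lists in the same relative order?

7

Taking 5 (L1 #1, L2 #2) → 2 (L1 #2, L2 #3) → 2 (L1 #3, L2 #4) → 4 (L1 #4, L2 #6) → 2 (L1 #7, L2 #7) → 3 (L1 #9, L2 #8) → 2 (L1 #11, L2 #9) gives a common subsequence of length 7. The LCS DP gives dp[12][10] = 7, so this is optimal.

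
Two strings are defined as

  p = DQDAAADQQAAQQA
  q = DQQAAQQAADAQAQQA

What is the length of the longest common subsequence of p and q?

11

Pick D [1,1] → Q [2,3] → A [4,5] → A [5,8] → A [6,9] → D [7,10] → Q [9,12] → A [11,13] → Q [12,14] → Q [13,15] → A [14,16]; all 11 characters appear in both, in order. Since dp[14][16] = 11, nothing longer is possible.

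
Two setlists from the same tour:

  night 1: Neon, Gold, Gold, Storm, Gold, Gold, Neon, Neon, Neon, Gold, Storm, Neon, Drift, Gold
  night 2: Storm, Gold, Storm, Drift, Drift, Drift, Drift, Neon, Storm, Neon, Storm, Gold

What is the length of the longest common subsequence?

One common subsequence of length 6: Gold (night 1 #3, night 2 #2); then Storm (night 1 #4, night 2 #3); then Neon (night 1 #7, night 2 #8); then Neon (night 1 #9, night 2 #10); then Storm (night 1 #11, night 2 #11); then Gold (night 1 #14, night 2 #12). Since dp[14][12] = 6, nothing longer is possible.

6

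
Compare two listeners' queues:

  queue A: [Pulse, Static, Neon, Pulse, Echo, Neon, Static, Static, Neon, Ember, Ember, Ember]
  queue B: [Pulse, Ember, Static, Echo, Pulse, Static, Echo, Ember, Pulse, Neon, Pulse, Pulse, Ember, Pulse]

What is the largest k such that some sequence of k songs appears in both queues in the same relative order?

Match Pulse at queue A[1]=queue B[1] → Static at queue A[2]=queue B[3] → Pulse at queue A[4]=queue B[5] → Echo at queue A[5]=queue B[7] → Neon at queue A[6]=queue B[10] → Ember at queue A[10]=queue B[13] — 6 songs in the same relative order in both. Since dp[12][14] = 6, nothing longer is possible.

6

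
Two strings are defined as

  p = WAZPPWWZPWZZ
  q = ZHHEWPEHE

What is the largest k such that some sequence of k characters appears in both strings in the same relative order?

3

Pick Z (p #3, q #1), then W (p #7, q #5), then P (p #9, q #6); all 3 characters appear in both, in order, and the DP table's final entry dp[12][9] is also 3, so no common subsequence is longer.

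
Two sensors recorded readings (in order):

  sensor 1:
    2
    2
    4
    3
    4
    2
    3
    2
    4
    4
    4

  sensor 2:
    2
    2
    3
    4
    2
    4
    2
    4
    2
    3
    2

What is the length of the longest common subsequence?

7

Let dp[i][j] be the LCS length of the first i values of sensor 1 and the first j values of sensor 2. dp[i][j] = dp[i-1][j-1]+1 when the i-th and j-th values match, else max(dp[i-1][j], dp[i][j-1]).
    ·  2  2  3  4  2  4  2  4  2  3  2
 ·  0  0  0  0  0  0  0  0  0  0  0  0
 2  0  1  1  1  1  1  1  1  1  1  1  1
 2  0  1  2  2  2  2  2  2  2  2  2  2
 4  0  1  2  2  3  3  3  3  3  3  3  3
 3  0  1  2  3  3  3  3  3  3  3  4  4
 4  0  1  2  3  4  4  4  4  4  4  4  4
 2  0  1  2  3  4  5  5  5  5  5  5  5
 3  0  1  2  3  4  5  5  5  5  5  6  6
 2  0  1  2  3  4  5  5  6  6  6  6  7
 4  0  1  2  3  4  5  6  6  7  7  7  7
 4  0  1  2  3  4  5  6  6  7  7  7  7
 4  0  1  2  3  4  5  6  6  7  7  7  7
dp[11][11] = 7. One LCS (by backtracking along matches): 2, 2, 4, 4, 2, 3, 2.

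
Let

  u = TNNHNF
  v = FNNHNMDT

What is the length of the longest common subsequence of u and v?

4

Let dp[i][j] be the LCS length of the first i characters of u and the first j characters of v. dp[i][j] = dp[i-1][j-1]+1 when the i-th and j-th characters match, else max(dp[i-1][j], dp[i][j-1]).
    ·  F  N  N  H  N  M  D  T
 ·  0  0  0  0  0  0  0  0  0
 T  0  0  0  0  0  0  0  0  1
 N  0  0  1  1  1  1  1  1  1
 N  0  0  1  2  2  2  2  2  2
 H  0  0  1  2  3  3  3  3  3
 N  0  0  1  2  3  4  4  4  4
 F  0  1  1  2  3  4  4  4  4
dp[6][8] = 4. One LCS (by backtracking along matches): NNHN.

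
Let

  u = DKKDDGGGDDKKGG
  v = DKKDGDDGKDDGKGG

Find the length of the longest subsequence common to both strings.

11

Match D (u #1, v #1), K (u #2, v #2), K (u #3, v #3), D (u #4, v #6), D (u #5, v #7), G (u #6, v #8), D (u #9, v #10), D (u #10, v #11), K (u #12, v #13), G (u #13, v #14), G (u #14, v #15) — 11 characters in the same relative order in both. The LCS DP gives dp[14][15] = 11, so this is optimal.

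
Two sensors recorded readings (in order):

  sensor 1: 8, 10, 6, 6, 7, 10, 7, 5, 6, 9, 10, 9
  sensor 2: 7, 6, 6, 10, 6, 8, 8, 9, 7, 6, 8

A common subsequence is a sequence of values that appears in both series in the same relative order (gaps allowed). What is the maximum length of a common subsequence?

5

Pick 6 [3,2] → 6 [4,3] → 10 [6,4] → 7 [7,9] → 6 [9,10]; all 5 values appear in both, in order. Since dp[12][11] = 5, nothing longer is possible.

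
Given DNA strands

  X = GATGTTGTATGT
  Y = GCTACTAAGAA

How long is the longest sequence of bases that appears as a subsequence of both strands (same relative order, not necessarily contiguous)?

5

Let dp[i][j] be the LCS length of the first i bases of X and the first j bases of Y. dp[i][j] = dp[i-1][j-1]+1 when the i-th and j-th bases match, else max(dp[i-1][j], dp[i][j-1]).
    ·  G  C  T  A  C  T  A  A  G  A  A
 ·  0  0  0  0  0  0  0  0  0  0  0  0
 G  0  1  1  1  1  1  1  1  1  1  1  1
 A  0  1  1  1  2  2  2  2  2  2  2  2
 T  0  1  1  2  2  2  3  3  3  3  3  3
 G  0  1  1  2  2  2  3  3  3  4  4  4
 T  0  1  1  2  2  2  3  3  3  4  4  4
 T  0  1  1  2  2  2  3  3  3  4  4  4
 G  0  1  1  2  2  2  3  3  3  4  4  4
 T  0  1  1  2  2  2  3  3  3  4  4  4
 A  0  1  1  2  3  3  3  4  4  4  5  5
 T  0  1  1  2  3  3  4  4  4  4  5  5
 G  0  1  1  2  3  3  4  4  4  5  5  5
 T  0  1  1  2  3  3  4  4  4  5  5  5
dp[12][11] = 5. One LCS (by backtracking along matches): GATGA.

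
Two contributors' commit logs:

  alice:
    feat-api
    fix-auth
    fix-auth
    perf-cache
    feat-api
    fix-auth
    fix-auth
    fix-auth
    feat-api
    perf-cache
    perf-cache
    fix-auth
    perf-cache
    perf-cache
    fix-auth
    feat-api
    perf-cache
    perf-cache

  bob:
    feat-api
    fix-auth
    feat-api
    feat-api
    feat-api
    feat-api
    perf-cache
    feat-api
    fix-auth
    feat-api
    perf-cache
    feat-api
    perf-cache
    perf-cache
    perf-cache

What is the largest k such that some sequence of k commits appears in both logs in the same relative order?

Pick feat-api [1,1]; then fix-auth [2,2]; then perf-cache [4,7]; then feat-api [5,8]; then fix-auth [8,9]; then feat-api [9,10]; then perf-cache [10,11]; then perf-cache [14,13]; then perf-cache [17,14]; then perf-cache [18,15]; all 10 commits appear in both, in order. Since dp[18][15] = 10, nothing longer is possible.

10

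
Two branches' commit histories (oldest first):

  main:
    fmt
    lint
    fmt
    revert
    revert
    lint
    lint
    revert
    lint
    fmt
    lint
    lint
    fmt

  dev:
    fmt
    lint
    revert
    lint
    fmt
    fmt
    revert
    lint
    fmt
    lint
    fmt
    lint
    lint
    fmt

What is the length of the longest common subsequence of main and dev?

Match fmt (main #1, dev #1); then lint (main #2, dev #4); then fmt (main #3, dev #6); then revert (main #5, dev #7); then lint (main #6, dev #8); then lint (main #9, dev #10); then fmt (main #10, dev #11); then lint (main #11, dev #12); then lint (main #12, dev #13); then fmt (main #13, dev #14) — 10 commits in the same relative order in both. The LCS DP gives dp[13][14] = 10, so this is optimal.

10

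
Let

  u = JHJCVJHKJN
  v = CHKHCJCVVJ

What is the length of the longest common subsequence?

5

Taking H (u #2, v #4) → J (u #3, v #6) → C (u #4, v #7) → V (u #5, v #9) → J (u #9, v #10) gives a common subsequence of length 5. dp[10][10] = 5 confirms this is the maximum.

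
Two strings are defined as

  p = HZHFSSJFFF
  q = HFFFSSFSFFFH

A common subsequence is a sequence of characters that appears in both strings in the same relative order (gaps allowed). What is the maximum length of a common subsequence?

7

Let dp[i][j] be the LCS length of the first i characters of p and the first j characters of q. dp[i][j] = dp[i-1][j-1]+1 when the i-th and j-th characters match, else max(dp[i-1][j], dp[i][j-1]).
    ·  H  F  F  F  S  S  F  S  F  F  F  H
 ·  0  0  0  0  0  0  0  0  0  0  0  0  0
 H  0  1  1  1  1  1  1  1  1  1  1  1  1
 Z  0  1  1  1  1  1  1  1  1  1  1  1  1
 H  0  1  1  1  1  1  1  1  1  1  1  1  2
 F  0  1  2  2  2  2  2  2  2  2  2  2  2
 S  0  1  2  2  2  3  3  3  3  3  3  3  3
 S  0  1  2  2  2  3  4  4  4  4  4  4  4
 J  0  1  2  2  2  3  4  4  4  4  4  4  4
 F  0  1  2  3  3  3  4  5  5  5  5  5  5
 F  0  1  2  3  4  4  4  5  5  6  6  6  6
 F  0  1  2  3  4  4  4  5  5  6  7  7  7
dp[10][12] = 7. One LCS (by backtracking along matches): HFSSFFF.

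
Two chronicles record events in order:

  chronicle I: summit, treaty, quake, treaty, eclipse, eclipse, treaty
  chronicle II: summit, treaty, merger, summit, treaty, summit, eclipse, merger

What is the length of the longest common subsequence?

4

Taking summit at chronicle I[1]=chronicle II[1], treaty at chronicle I[2]=chronicle II[2], treaty at chronicle I[4]=chronicle II[5], eclipse at chronicle I[5]=chronicle II[7] gives a common subsequence of length 4. dp[7][8] = 4 confirms this is the maximum.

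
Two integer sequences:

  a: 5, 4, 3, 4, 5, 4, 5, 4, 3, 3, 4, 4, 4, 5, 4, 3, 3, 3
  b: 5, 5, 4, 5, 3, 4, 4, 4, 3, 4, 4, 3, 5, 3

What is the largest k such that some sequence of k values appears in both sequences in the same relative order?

11

Taking 5 [1,2], then 4 [2,3], then 3 [3,5], then 4 [4,6], then 4 [6,7], then 4 [8,8], then 3 [10,9], then 4 [11,10], then 4 [12,11], then 5 [14,13], then 3 [18,14] gives a common subsequence of length 11. dp[18][14] = 11 confirms this is the maximum.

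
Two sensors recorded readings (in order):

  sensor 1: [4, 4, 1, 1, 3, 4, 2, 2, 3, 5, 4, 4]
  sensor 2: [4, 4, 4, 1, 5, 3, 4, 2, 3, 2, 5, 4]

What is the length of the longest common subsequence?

9

Match 4 (sensor 1 #1, sensor 2 #2); then 4 (sensor 1 #2, sensor 2 #3); then 1 (sensor 1 #3, sensor 2 #4); then 3 (sensor 1 #5, sensor 2 #6); then 4 (sensor 1 #6, sensor 2 #7); then 2 (sensor 1 #7, sensor 2 #8); then 2 (sensor 1 #8, sensor 2 #10); then 5 (sensor 1 #10, sensor 2 #11); then 4 (sensor 1 #12, sensor 2 #12) — 9 values in the same relative order in both. dp[12][12] = 9 confirms this is the maximum.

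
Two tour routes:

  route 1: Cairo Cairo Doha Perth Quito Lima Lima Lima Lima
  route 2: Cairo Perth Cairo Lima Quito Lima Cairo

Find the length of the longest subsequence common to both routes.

One common subsequence of length 4: Cairo [1,1] → Cairo [2,3] → Quito [5,5] → Lima [6,6]. The LCS DP gives dp[9][7] = 4, so this is optimal.

4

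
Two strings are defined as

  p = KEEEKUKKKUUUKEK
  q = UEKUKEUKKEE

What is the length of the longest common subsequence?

7

Match E [4,2], then K [5,3], then U [6,4], then K [7,5], then K [8,8], then K [9,9], then E [14,11] — 7 characters in the same relative order in both. Since dp[15][11] = 7, nothing longer is possible.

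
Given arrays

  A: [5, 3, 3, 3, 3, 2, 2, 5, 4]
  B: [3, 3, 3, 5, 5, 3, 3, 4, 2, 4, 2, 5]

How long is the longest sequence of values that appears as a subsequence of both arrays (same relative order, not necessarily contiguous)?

7

Match 3 (A #2, B #2), 3 (A #3, B #3), 3 (A #4, B #6), 3 (A #5, B #7), 2 (A #6, B #9), 2 (A #7, B #11), 5 (A #8, B #12) — 7 values in the same relative order in both. dp[9][12] = 7 confirms this is the maximum.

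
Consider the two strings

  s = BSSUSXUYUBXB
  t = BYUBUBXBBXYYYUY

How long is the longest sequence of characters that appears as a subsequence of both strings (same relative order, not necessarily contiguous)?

6

One common subsequence of length 6: B [1,1] → U [4,3] → U [9,5] → B [10,6] → X [11,7] → B [12,9], and the DP table's final entry dp[12][15] is also 6, so no common subsequence is longer.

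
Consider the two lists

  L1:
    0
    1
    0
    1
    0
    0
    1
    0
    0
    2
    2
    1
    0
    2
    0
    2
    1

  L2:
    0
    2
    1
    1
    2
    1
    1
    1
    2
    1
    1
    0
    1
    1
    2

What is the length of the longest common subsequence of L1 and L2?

8

One common subsequence of length 8: 0 at L1[1]=L2[1] → 1 at L1[2]=L2[6] → 1 at L1[4]=L2[7] → 1 at L1[7]=L2[8] → 2 at L1[10]=L2[9] → 1 at L1[12]=L2[11] → 0 at L1[13]=L2[12] → 2 at L1[16]=L2[15]. The LCS DP gives dp[17][15] = 8, so this is optimal.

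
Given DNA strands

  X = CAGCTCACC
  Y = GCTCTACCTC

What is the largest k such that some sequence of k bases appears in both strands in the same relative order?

One common subsequence of length 7: G at X[3]=Y[1], C at X[4]=Y[2], T at X[5]=Y[3], C at X[6]=Y[4], A at X[7]=Y[6], C at X[8]=Y[8], C at X[9]=Y[10]. dp[9][10] = 7 confirms this is the maximum.

7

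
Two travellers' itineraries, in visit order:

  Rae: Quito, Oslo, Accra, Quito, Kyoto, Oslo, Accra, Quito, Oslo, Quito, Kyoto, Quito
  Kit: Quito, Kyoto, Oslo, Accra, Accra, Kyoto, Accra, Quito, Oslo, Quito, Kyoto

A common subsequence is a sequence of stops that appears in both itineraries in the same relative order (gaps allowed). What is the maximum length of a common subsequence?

9

Taking Quito at Rae[1]=Kit[1], then Oslo at Rae[2]=Kit[3], then Accra at Rae[3]=Kit[5], then Kyoto at Rae[5]=Kit[6], then Accra at Rae[7]=Kit[7], then Quito at Rae[8]=Kit[8], then Oslo at Rae[9]=Kit[9], then Quito at Rae[10]=Kit[10], then Kyoto at Rae[11]=Kit[11] gives a common subsequence of length 9. The LCS DP gives dp[12][11] = 9, so this is optimal.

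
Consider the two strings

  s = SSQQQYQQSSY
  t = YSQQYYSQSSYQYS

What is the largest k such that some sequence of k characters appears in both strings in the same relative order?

8

One common subsequence of length 8: S at s[2]=t[2] → Q at s[3]=t[3] → Q at s[4]=t[4] → Y at s[6]=t[6] → Q at s[8]=t[8] → S at s[9]=t[9] → S at s[10]=t[10] → Y at s[11]=t[13]. The LCS DP gives dp[11][14] = 8, so this is optimal.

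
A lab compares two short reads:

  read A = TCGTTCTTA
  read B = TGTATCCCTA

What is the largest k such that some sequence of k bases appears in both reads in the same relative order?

7

Pick T (read A #1, read B #1), then G (read A #3, read B #2), then T (read A #4, read B #3), then T (read A #5, read B #5), then C (read A #6, read B #8), then T (read A #8, read B #9), then A (read A #9, read B #10); all 7 bases appear in both, in order, and the DP table's final entry dp[9][10] is also 7, so no common subsequence is longer.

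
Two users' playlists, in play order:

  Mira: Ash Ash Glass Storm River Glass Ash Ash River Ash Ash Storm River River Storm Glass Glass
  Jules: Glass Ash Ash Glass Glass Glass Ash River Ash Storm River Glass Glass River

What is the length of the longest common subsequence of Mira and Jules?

Match Ash at Mira[1]=Jules[2], Ash at Mira[2]=Jules[3], Glass at Mira[3]=Jules[5], Glass at Mira[6]=Jules[6], Ash at Mira[8]=Jules[7], River at Mira[9]=Jules[8], Ash at Mira[11]=Jules[9], Storm at Mira[12]=Jules[10], River at Mira[14]=Jules[11], Glass at Mira[16]=Jules[12], Glass at Mira[17]=Jules[13] — 11 songs in the same relative order in both, and the DP table's final entry dp[17][14] is also 11, so no common subsequence is longer.

11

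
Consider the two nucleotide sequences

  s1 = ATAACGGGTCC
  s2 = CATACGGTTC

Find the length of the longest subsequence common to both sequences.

Let dp[i][j] be the LCS length of the first i bases of s1 and the first j bases of s2. dp[i][j] = dp[i-1][j-1]+1 when the i-th and j-th bases match, else max(dp[i-1][j], dp[i][j-1]).
    ·  C  A  T  A  C  G  G  T  T  C
 ·  0  0  0  0  0  0  0  0  0  0  0
 A  0  0  1  1  1  1  1  1  1  1  1
 T  0  0  1  2  2  2  2  2  2  2  2
 A  0  0  1  2  3  3  3  3  3  3  3
 A  0  0  1  2  3  3  3  3  3  3  3
 C  0  1  1  2  3  4  4  4  4  4  4
 G  0  1  1  2  3  4  5  5  5  5  5
 G  0  1  1  2  3  4  5  6  6  6  6
 G  0  1  1  2  3  4  5  6  6  6  6
 T  0  1  1  2  3  4  5  6  7  7  7
 C  0  1  1  2  3  4  5  6  7  7  8
 C  0  1  1  2  3  4  5  6  7  7  8
dp[11][10] = 8. One LCS (by backtracking along matches): ATACGGTC.

8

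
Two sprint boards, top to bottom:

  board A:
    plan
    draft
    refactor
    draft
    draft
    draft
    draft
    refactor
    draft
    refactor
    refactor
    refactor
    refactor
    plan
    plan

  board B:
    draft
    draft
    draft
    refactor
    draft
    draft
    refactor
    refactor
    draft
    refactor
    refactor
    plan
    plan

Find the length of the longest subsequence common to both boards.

11

Pick draft at board A[2]=board B[1]; then draft at board A[4]=board B[2]; then draft at board A[5]=board B[3]; then draft at board A[6]=board B[5]; then draft at board A[7]=board B[6]; then refactor at board A[8]=board B[8]; then draft at board A[9]=board B[9]; then refactor at board A[12]=board B[10]; then refactor at board A[13]=board B[11]; then plan at board A[14]=board B[12]; then plan at board A[15]=board B[13]; all 11 tasks appear in both, in order. The LCS DP gives dp[15][13] = 11, so this is optimal.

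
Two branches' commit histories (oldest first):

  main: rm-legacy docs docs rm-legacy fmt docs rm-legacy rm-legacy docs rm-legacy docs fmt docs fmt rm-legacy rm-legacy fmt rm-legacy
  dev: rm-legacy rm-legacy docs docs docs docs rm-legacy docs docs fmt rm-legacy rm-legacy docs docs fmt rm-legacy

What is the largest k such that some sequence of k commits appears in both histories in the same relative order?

13

One common subsequence of length 13: rm-legacy at main[1]=dev[2], docs at main[2]=dev[3], docs at main[3]=dev[4], docs at main[6]=dev[5], docs at main[9]=dev[6], rm-legacy at main[10]=dev[7], docs at main[11]=dev[8], docs at main[13]=dev[9], fmt at main[14]=dev[10], rm-legacy at main[15]=dev[11], rm-legacy at main[16]=dev[12], fmt at main[17]=dev[15], rm-legacy at main[18]=dev[16]. The LCS DP gives dp[18][16] = 13, so this is optimal.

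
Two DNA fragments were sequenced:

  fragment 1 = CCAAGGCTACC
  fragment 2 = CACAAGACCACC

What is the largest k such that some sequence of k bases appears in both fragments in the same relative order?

9

Taking C [1,1], C [2,3], A [3,4], A [4,5], G [5,6], C [7,9], A [9,10], C [10,11], C [11,12] gives a common subsequence of length 9. The LCS DP gives dp[11][12] = 9, so this is optimal.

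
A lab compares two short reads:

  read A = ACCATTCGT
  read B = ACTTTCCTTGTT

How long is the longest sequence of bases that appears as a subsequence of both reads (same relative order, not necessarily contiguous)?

Let dp[i][j] be the LCS length of the first i bases of read A and the first j bases of read B. dp[i][j] = dp[i-1][j-1]+1 when the i-th and j-th bases match, else max(dp[i-1][j], dp[i][j-1]).
    ·  A  C  T  T  T  C  C  T  T  G  T  T
 ·  0  0  0  0  0  0  0  0  0  0  0  0  0
 A  0  1  1  1  1  1  1  1  1  1  1  1  1
 C  0  1  2  2  2  2  2  2  2  2  2  2  2
 C  0  1  2  2  2  2  3  3  3  3  3  3  3
 A  0  1  2  2  2  2  3  3  3  3  3  3  3
 T  0  1  2  3  3  3  3  3  4  4  4  4  4
 T  0  1  2  3  4  4  4  4  4  5  5  5  5
 C  0  1  2  3  4  4  5  5  5  5  5  5  5
 G  0  1  2  3  4  4  5  5  5  5  6  6  6
 T  0  1  2  3  4  5  5  5  6  6  6  7  7
dp[9][12] = 7. One LCS (by backtracking along matches): ACCTTGT.

7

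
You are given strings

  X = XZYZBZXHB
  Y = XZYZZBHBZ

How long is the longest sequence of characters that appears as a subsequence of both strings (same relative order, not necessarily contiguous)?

Pick X (X #1, Y #1); then Z (X #2, Y #2); then Y (X #3, Y #3); then Z (X #4, Y #5); then B (X #5, Y #6); then H (X #8, Y #7); then B (X #9, Y #8); all 7 characters appear in both, in order. The LCS DP gives dp[9][9] = 7, so this is optimal.

7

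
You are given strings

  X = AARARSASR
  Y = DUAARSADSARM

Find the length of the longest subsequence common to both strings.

Pick A (X #1, Y #3); then A (X #2, Y #4); then R (X #3, Y #5); then A (X #4, Y #7); then S (X #6, Y #9); then A (X #7, Y #10); then R (X #9, Y #11); all 7 characters appear in both, in order. dp[9][12] = 7 confirms this is the maximum.

7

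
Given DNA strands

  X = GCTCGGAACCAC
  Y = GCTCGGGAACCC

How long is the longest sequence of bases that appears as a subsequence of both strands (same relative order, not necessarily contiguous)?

One common subsequence of length 11: G at X[1]=Y[1], then C at X[2]=Y[2], then T at X[3]=Y[3], then C at X[4]=Y[4], then G at X[5]=Y[6], then G at X[6]=Y[7], then A at X[7]=Y[8], then A at X[8]=Y[9], then C at X[9]=Y[10], then C at X[10]=Y[11], then C at X[12]=Y[12]. dp[12][12] = 11 confirms this is the maximum.

11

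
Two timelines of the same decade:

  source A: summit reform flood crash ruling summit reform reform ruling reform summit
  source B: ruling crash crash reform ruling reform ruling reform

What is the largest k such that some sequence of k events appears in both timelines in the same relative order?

5

One common subsequence of length 5: reform [2,4] → ruling [5,5] → reform [8,6] → ruling [9,7] → reform [10,8], and the DP table's final entry dp[11][8] is also 5, so no common subsequence is longer.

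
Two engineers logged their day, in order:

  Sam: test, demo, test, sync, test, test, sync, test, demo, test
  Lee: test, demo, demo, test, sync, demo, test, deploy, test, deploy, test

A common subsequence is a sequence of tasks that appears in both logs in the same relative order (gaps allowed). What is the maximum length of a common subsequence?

One common subsequence of length 7: test [1,1], then demo [2,3], then test [3,4], then sync [4,5], then test [5,7], then test [6,9], then test [10,11]. The LCS DP gives dp[10][11] = 7, so this is optimal.

7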